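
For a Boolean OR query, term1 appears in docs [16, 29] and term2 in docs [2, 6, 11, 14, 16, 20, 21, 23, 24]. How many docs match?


Boolean OR: find union of posting lists
term1 docs: [16, 29]
term2 docs: [2, 6, 11, 14, 16, 20, 21, 23, 24]
Union: [2, 6, 11, 14, 16, 20, 21, 23, 24, 29]
|union| = 10

10


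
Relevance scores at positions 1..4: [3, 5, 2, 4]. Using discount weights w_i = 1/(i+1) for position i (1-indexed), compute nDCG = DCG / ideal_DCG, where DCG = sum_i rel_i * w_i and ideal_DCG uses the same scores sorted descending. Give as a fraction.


Position discount weights w_i = 1/(i+1) for i=1..4:
Weights = [1/2, 1/3, 1/4, 1/5]
Actual relevance: [3, 5, 2, 4]
DCG = 3/2 + 5/3 + 2/4 + 4/5 = 67/15
Ideal relevance (sorted desc): [5, 4, 3, 2]
Ideal DCG = 5/2 + 4/3 + 3/4 + 2/5 = 299/60
nDCG = DCG / ideal_DCG = 67/15 / 299/60 = 268/299

268/299


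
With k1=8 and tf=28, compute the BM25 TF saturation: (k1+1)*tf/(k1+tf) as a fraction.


BM25 TF component = (k1+1)*tf / (k1+tf)
k1 = 8, tf = 28
Numerator = (8+1)*28 = 252
Denominator = 8 + 28 = 36
= 252/36 = 7

7


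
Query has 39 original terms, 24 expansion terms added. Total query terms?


Original terms: 39
Expansion terms: 24
Total = 39 + 24 = 63

63


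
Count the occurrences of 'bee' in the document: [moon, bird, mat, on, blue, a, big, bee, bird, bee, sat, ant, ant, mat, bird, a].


Document has 16 words
Scanning for 'bee':
Found at positions: [7, 9]
Count = 2

2


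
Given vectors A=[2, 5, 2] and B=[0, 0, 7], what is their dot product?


Dot product = sum of element-wise products
A[0]*B[0] = 2*0 = 0
A[1]*B[1] = 5*0 = 0
A[2]*B[2] = 2*7 = 14
Sum = 0 + 0 + 14 = 14

14


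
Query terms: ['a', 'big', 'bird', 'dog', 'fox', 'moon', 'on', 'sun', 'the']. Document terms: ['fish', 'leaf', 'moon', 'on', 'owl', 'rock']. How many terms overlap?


Query terms: ['a', 'big', 'bird', 'dog', 'fox', 'moon', 'on', 'sun', 'the']
Document terms: ['fish', 'leaf', 'moon', 'on', 'owl', 'rock']
Common terms: ['moon', 'on']
Overlap count = 2

2


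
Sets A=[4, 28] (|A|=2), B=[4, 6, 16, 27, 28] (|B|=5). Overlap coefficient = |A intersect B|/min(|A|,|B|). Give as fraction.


A intersect B = [4, 28]
|A intersect B| = 2
min(|A|, |B|) = min(2, 5) = 2
Overlap = 2 / 2 = 1

1


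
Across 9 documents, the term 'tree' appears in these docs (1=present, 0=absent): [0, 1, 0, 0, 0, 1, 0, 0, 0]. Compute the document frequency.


Checking each document for 'tree':
Doc 1: absent
Doc 2: present
Doc 3: absent
Doc 4: absent
Doc 5: absent
Doc 6: present
Doc 7: absent
Doc 8: absent
Doc 9: absent
df = sum of presences = 0 + 1 + 0 + 0 + 0 + 1 + 0 + 0 + 0 = 2

2


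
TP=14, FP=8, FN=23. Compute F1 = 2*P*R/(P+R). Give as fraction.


F1 = 2 * P * R / (P + R)
P = TP/(TP+FP) = 14/22 = 7/11
R = TP/(TP+FN) = 14/37 = 14/37
2 * P * R = 2 * 7/11 * 14/37 = 196/407
P + R = 7/11 + 14/37 = 413/407
F1 = 196/407 / 413/407 = 28/59

28/59


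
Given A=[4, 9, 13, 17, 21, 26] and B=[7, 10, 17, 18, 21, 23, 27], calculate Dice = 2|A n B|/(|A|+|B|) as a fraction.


A intersect B = [17, 21]
|A intersect B| = 2
|A| = 6, |B| = 7
Dice = 2*2 / (6+7)
= 4 / 13 = 4/13

4/13


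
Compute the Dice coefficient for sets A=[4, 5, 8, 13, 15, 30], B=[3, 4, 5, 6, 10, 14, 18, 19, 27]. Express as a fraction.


A intersect B = [4, 5]
|A intersect B| = 2
|A| = 6, |B| = 9
Dice = 2*2 / (6+9)
= 4 / 15 = 4/15

4/15


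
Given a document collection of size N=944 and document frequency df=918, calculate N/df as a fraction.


IDF ratio = N / df
= 944 / 918
= 472/459

472/459


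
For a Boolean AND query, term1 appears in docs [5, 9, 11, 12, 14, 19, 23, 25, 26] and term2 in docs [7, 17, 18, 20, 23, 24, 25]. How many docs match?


Boolean AND: find intersection of posting lists
term1 docs: [5, 9, 11, 12, 14, 19, 23, 25, 26]
term2 docs: [7, 17, 18, 20, 23, 24, 25]
Intersection: [23, 25]
|intersection| = 2

2


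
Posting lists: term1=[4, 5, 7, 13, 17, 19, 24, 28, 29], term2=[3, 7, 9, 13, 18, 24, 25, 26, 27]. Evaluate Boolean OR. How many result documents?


Boolean OR: find union of posting lists
term1 docs: [4, 5, 7, 13, 17, 19, 24, 28, 29]
term2 docs: [3, 7, 9, 13, 18, 24, 25, 26, 27]
Union: [3, 4, 5, 7, 9, 13, 17, 18, 19, 24, 25, 26, 27, 28, 29]
|union| = 15

15


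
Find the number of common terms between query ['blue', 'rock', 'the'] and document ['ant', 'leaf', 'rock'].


Query terms: ['blue', 'rock', 'the']
Document terms: ['ant', 'leaf', 'rock']
Common terms: ['rock']
Overlap count = 1

1


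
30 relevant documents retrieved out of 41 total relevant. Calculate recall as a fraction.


Recall = retrieved_relevant / total_relevant
= 30 / 41
= 30 / (30 + 11)
= 30/41

30/41


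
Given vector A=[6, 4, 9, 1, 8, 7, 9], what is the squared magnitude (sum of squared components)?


|A|^2 = sum of squared components
A[0]^2 = 6^2 = 36
A[1]^2 = 4^2 = 16
A[2]^2 = 9^2 = 81
A[3]^2 = 1^2 = 1
A[4]^2 = 8^2 = 64
A[5]^2 = 7^2 = 49
A[6]^2 = 9^2 = 81
Sum = 36 + 16 + 81 + 1 + 64 + 49 + 81 = 328

328


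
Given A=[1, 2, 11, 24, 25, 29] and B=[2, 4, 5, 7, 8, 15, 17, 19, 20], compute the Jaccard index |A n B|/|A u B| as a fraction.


A intersect B = [2]
|A intersect B| = 1
A union B = [1, 2, 4, 5, 7, 8, 11, 15, 17, 19, 20, 24, 25, 29]
|A union B| = 14
Jaccard = 1/14 = 1/14

1/14


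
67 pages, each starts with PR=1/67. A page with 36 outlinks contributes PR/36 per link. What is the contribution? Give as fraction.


Initial PR = 1/67 = 1/67
Outlinks = 36
Contribution per link = PR / outlinks
= 1/67 / 36
= 1/2412

1/2412


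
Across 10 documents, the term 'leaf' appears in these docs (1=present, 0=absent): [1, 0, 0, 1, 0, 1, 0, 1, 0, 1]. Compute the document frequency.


Checking each document for 'leaf':
Doc 1: present
Doc 2: absent
Doc 3: absent
Doc 4: present
Doc 5: absent
Doc 6: present
Doc 7: absent
Doc 8: present
Doc 9: absent
Doc 10: present
df = sum of presences = 1 + 0 + 0 + 1 + 0 + 1 + 0 + 1 + 0 + 1 = 5

5


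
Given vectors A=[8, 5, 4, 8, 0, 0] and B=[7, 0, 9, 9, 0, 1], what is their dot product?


Dot product = sum of element-wise products
A[0]*B[0] = 8*7 = 56
A[1]*B[1] = 5*0 = 0
A[2]*B[2] = 4*9 = 36
A[3]*B[3] = 8*9 = 72
A[4]*B[4] = 0*0 = 0
A[5]*B[5] = 0*1 = 0
Sum = 56 + 0 + 36 + 72 + 0 + 0 = 164

164


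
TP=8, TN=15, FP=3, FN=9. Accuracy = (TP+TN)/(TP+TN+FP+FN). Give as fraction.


Accuracy = (TP + TN) / (TP + TN + FP + FN)
TP + TN = 8 + 15 = 23
Total = 8 + 15 + 3 + 9 = 35
Accuracy = 23 / 35 = 23/35

23/35


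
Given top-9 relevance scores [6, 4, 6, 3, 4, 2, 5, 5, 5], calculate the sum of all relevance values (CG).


Cumulative Gain = sum of relevance scores
Position 1: rel=6, running sum=6
Position 2: rel=4, running sum=10
Position 3: rel=6, running sum=16
Position 4: rel=3, running sum=19
Position 5: rel=4, running sum=23
Position 6: rel=2, running sum=25
Position 7: rel=5, running sum=30
Position 8: rel=5, running sum=35
Position 9: rel=5, running sum=40
CG = 40

40


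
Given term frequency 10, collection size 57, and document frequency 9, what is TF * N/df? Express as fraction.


TF * (N/df)
= 10 * (57/9)
= 10 * 19/3
= 190/3

190/3


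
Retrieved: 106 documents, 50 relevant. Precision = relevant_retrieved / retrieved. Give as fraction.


Precision = relevant_retrieved / total_retrieved
= 50 / 106
= 50 / (50 + 56)
= 25/53

25/53


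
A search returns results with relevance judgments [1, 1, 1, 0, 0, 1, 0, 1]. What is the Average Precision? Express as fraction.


Computing P@k for each relevant position:
Position 1: relevant, P@1 = 1/1 = 1
Position 2: relevant, P@2 = 2/2 = 1
Position 3: relevant, P@3 = 3/3 = 1
Position 4: not relevant
Position 5: not relevant
Position 6: relevant, P@6 = 4/6 = 2/3
Position 7: not relevant
Position 8: relevant, P@8 = 5/8 = 5/8
Sum of P@k = 1 + 1 + 1 + 2/3 + 5/8 = 103/24
AP = 103/24 / 5 = 103/120

103/120


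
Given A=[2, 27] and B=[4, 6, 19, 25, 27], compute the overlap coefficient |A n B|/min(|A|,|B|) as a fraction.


A intersect B = [27]
|A intersect B| = 1
min(|A|, |B|) = min(2, 5) = 2
Overlap = 1 / 2 = 1/2

1/2


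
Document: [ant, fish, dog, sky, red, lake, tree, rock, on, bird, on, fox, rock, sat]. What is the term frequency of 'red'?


Document has 14 words
Scanning for 'red':
Found at positions: [4]
Count = 1

1


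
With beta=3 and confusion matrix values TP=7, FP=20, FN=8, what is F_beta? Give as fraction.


P = TP/(TP+FP) = 7/27 = 7/27
R = TP/(TP+FN) = 7/15 = 7/15
beta^2 = 3^2 = 9
(1 + beta^2) = 10
Numerator = (1+beta^2)*P*R = 98/81
Denominator = beta^2*P + R = 7/3 + 7/15 = 14/5
F_beta = 35/81

35/81


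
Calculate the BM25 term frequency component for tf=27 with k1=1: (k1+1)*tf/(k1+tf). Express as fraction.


BM25 TF component = (k1+1)*tf / (k1+tf)
k1 = 1, tf = 27
Numerator = (1+1)*27 = 54
Denominator = 1 + 27 = 28
= 54/28 = 27/14

27/14


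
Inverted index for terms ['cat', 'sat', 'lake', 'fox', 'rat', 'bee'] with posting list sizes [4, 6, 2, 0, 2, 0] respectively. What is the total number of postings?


Summing posting list sizes:
'cat': 4 postings
'sat': 6 postings
'lake': 2 postings
'fox': 0 postings
'rat': 2 postings
'bee': 0 postings
Total = 4 + 6 + 2 + 0 + 2 + 0 = 14

14


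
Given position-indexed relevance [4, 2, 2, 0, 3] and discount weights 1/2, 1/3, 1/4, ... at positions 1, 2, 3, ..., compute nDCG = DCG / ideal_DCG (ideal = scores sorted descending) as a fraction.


Position discount weights w_i = 1/(i+1) for i=1..5:
Weights = [1/2, 1/3, 1/4, 1/5, 1/6]
Actual relevance: [4, 2, 2, 0, 3]
DCG = 4/2 + 2/3 + 2/4 + 0/5 + 3/6 = 11/3
Ideal relevance (sorted desc): [4, 3, 2, 2, 0]
Ideal DCG = 4/2 + 3/3 + 2/4 + 2/5 + 0/6 = 39/10
nDCG = DCG / ideal_DCG = 11/3 / 39/10 = 110/117

110/117


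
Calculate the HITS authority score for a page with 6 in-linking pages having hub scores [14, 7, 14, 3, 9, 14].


Authority = sum of hub scores of in-linkers
In-link 1: hub score = 14
In-link 2: hub score = 7
In-link 3: hub score = 14
In-link 4: hub score = 3
In-link 5: hub score = 9
In-link 6: hub score = 14
Authority = 14 + 7 + 14 + 3 + 9 + 14 = 61

61


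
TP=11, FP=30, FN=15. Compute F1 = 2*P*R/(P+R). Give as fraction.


F1 = 2 * P * R / (P + R)
P = TP/(TP+FP) = 11/41 = 11/41
R = TP/(TP+FN) = 11/26 = 11/26
2 * P * R = 2 * 11/41 * 11/26 = 121/533
P + R = 11/41 + 11/26 = 737/1066
F1 = 121/533 / 737/1066 = 22/67

22/67


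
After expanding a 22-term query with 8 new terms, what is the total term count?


Original terms: 22
Expansion terms: 8
Total = 22 + 8 = 30

30


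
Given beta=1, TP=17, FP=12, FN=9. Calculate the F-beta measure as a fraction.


P = TP/(TP+FP) = 17/29 = 17/29
R = TP/(TP+FN) = 17/26 = 17/26
beta^2 = 1^2 = 1
(1 + beta^2) = 2
Numerator = (1+beta^2)*P*R = 289/377
Denominator = beta^2*P + R = 17/29 + 17/26 = 935/754
F_beta = 34/55

34/55


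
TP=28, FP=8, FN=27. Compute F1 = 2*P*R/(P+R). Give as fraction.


F1 = 2 * P * R / (P + R)
P = TP/(TP+FP) = 28/36 = 7/9
R = TP/(TP+FN) = 28/55 = 28/55
2 * P * R = 2 * 7/9 * 28/55 = 392/495
P + R = 7/9 + 28/55 = 637/495
F1 = 392/495 / 637/495 = 8/13

8/13


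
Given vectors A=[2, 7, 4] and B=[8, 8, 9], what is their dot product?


Dot product = sum of element-wise products
A[0]*B[0] = 2*8 = 16
A[1]*B[1] = 7*8 = 56
A[2]*B[2] = 4*9 = 36
Sum = 16 + 56 + 36 = 108

108


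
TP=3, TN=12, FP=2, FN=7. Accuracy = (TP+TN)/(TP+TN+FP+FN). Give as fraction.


Accuracy = (TP + TN) / (TP + TN + FP + FN)
TP + TN = 3 + 12 = 15
Total = 3 + 12 + 2 + 7 = 24
Accuracy = 15 / 24 = 5/8

5/8


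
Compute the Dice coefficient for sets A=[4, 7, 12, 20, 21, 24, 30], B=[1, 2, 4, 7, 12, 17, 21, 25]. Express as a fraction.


A intersect B = [4, 7, 12, 21]
|A intersect B| = 4
|A| = 7, |B| = 8
Dice = 2*4 / (7+8)
= 8 / 15 = 8/15

8/15


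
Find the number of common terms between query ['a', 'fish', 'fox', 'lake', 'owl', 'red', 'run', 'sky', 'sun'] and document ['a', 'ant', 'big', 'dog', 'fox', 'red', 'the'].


Query terms: ['a', 'fish', 'fox', 'lake', 'owl', 'red', 'run', 'sky', 'sun']
Document terms: ['a', 'ant', 'big', 'dog', 'fox', 'red', 'the']
Common terms: ['a', 'fox', 'red']
Overlap count = 3

3


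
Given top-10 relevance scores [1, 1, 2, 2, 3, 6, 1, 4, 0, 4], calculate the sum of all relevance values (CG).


Cumulative Gain = sum of relevance scores
Position 1: rel=1, running sum=1
Position 2: rel=1, running sum=2
Position 3: rel=2, running sum=4
Position 4: rel=2, running sum=6
Position 5: rel=3, running sum=9
Position 6: rel=6, running sum=15
Position 7: rel=1, running sum=16
Position 8: rel=4, running sum=20
Position 9: rel=0, running sum=20
Position 10: rel=4, running sum=24
CG = 24

24


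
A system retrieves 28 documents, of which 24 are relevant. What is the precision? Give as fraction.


Precision = relevant_retrieved / total_retrieved
= 24 / 28
= 24 / (24 + 4)
= 6/7

6/7


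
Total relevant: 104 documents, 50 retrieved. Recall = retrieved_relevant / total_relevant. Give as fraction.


Recall = retrieved_relevant / total_relevant
= 50 / 104
= 50 / (50 + 54)
= 25/52

25/52


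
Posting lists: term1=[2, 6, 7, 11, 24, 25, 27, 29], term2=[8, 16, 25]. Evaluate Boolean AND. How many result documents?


Boolean AND: find intersection of posting lists
term1 docs: [2, 6, 7, 11, 24, 25, 27, 29]
term2 docs: [8, 16, 25]
Intersection: [25]
|intersection| = 1

1


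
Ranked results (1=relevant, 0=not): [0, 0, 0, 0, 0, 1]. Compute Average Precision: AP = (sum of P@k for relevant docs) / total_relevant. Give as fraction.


Computing P@k for each relevant position:
Position 1: not relevant
Position 2: not relevant
Position 3: not relevant
Position 4: not relevant
Position 5: not relevant
Position 6: relevant, P@6 = 1/6 = 1/6
Sum of P@k = 1/6 = 1/6
AP = 1/6 / 1 = 1/6

1/6


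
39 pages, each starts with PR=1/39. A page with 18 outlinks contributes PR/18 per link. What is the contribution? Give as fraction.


Initial PR = 1/39 = 1/39
Outlinks = 18
Contribution per link = PR / outlinks
= 1/39 / 18
= 1/702

1/702


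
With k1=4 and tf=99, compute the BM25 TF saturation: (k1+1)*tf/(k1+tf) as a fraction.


BM25 TF component = (k1+1)*tf / (k1+tf)
k1 = 4, tf = 99
Numerator = (4+1)*99 = 495
Denominator = 4 + 99 = 103
= 495/103 = 495/103

495/103


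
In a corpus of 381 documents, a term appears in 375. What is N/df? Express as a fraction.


IDF ratio = N / df
= 381 / 375
= 127/125

127/125


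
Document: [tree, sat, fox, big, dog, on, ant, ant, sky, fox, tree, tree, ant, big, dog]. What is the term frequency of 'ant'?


Document has 15 words
Scanning for 'ant':
Found at positions: [6, 7, 12]
Count = 3

3


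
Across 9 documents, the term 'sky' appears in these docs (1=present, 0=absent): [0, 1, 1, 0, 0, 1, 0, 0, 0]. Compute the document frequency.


Checking each document for 'sky':
Doc 1: absent
Doc 2: present
Doc 3: present
Doc 4: absent
Doc 5: absent
Doc 6: present
Doc 7: absent
Doc 8: absent
Doc 9: absent
df = sum of presences = 0 + 1 + 1 + 0 + 0 + 1 + 0 + 0 + 0 = 3

3


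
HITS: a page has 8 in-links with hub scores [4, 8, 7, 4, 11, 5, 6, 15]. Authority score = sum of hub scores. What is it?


Authority = sum of hub scores of in-linkers
In-link 1: hub score = 4
In-link 2: hub score = 8
In-link 3: hub score = 7
In-link 4: hub score = 4
In-link 5: hub score = 11
In-link 6: hub score = 5
In-link 7: hub score = 6
In-link 8: hub score = 15
Authority = 4 + 8 + 7 + 4 + 11 + 5 + 6 + 15 = 60

60


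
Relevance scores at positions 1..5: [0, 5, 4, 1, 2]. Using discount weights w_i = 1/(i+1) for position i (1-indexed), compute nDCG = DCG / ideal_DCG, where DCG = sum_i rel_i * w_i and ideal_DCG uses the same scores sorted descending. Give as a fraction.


Position discount weights w_i = 1/(i+1) for i=1..5:
Weights = [1/2, 1/3, 1/4, 1/5, 1/6]
Actual relevance: [0, 5, 4, 1, 2]
DCG = 0/2 + 5/3 + 4/4 + 1/5 + 2/6 = 16/5
Ideal relevance (sorted desc): [5, 4, 2, 1, 0]
Ideal DCG = 5/2 + 4/3 + 2/4 + 1/5 + 0/6 = 68/15
nDCG = DCG / ideal_DCG = 16/5 / 68/15 = 12/17

12/17


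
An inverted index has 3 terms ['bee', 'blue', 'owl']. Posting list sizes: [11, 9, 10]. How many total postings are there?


Summing posting list sizes:
'bee': 11 postings
'blue': 9 postings
'owl': 10 postings
Total = 11 + 9 + 10 = 30

30


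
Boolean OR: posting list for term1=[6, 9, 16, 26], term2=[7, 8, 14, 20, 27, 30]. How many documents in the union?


Boolean OR: find union of posting lists
term1 docs: [6, 9, 16, 26]
term2 docs: [7, 8, 14, 20, 27, 30]
Union: [6, 7, 8, 9, 14, 16, 20, 26, 27, 30]
|union| = 10

10


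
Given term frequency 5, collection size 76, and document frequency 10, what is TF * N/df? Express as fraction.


TF * (N/df)
= 5 * (76/10)
= 5 * 38/5
= 38

38


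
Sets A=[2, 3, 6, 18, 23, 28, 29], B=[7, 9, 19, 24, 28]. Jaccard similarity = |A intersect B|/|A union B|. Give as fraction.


A intersect B = [28]
|A intersect B| = 1
A union B = [2, 3, 6, 7, 9, 18, 19, 23, 24, 28, 29]
|A union B| = 11
Jaccard = 1/11 = 1/11

1/11


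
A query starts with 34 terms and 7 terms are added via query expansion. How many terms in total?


Original terms: 34
Expansion terms: 7
Total = 34 + 7 = 41

41


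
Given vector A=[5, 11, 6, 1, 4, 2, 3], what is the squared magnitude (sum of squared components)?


|A|^2 = sum of squared components
A[0]^2 = 5^2 = 25
A[1]^2 = 11^2 = 121
A[2]^2 = 6^2 = 36
A[3]^2 = 1^2 = 1
A[4]^2 = 4^2 = 16
A[5]^2 = 2^2 = 4
A[6]^2 = 3^2 = 9
Sum = 25 + 121 + 36 + 1 + 16 + 4 + 9 = 212

212


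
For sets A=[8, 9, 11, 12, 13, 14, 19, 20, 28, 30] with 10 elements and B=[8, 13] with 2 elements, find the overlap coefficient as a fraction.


A intersect B = [8, 13]
|A intersect B| = 2
min(|A|, |B|) = min(10, 2) = 2
Overlap = 2 / 2 = 1

1


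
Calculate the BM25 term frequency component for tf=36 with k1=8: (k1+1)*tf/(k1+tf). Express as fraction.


BM25 TF component = (k1+1)*tf / (k1+tf)
k1 = 8, tf = 36
Numerator = (8+1)*36 = 324
Denominator = 8 + 36 = 44
= 324/44 = 81/11

81/11


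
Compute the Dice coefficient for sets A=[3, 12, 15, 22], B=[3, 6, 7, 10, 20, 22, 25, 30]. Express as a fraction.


A intersect B = [3, 22]
|A intersect B| = 2
|A| = 4, |B| = 8
Dice = 2*2 / (4+8)
= 4 / 12 = 1/3

1/3


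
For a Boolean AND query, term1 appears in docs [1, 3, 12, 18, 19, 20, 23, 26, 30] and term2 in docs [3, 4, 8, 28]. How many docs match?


Boolean AND: find intersection of posting lists
term1 docs: [1, 3, 12, 18, 19, 20, 23, 26, 30]
term2 docs: [3, 4, 8, 28]
Intersection: [3]
|intersection| = 1

1


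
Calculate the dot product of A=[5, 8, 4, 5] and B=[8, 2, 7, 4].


Dot product = sum of element-wise products
A[0]*B[0] = 5*8 = 40
A[1]*B[1] = 8*2 = 16
A[2]*B[2] = 4*7 = 28
A[3]*B[3] = 5*4 = 20
Sum = 40 + 16 + 28 + 20 = 104

104


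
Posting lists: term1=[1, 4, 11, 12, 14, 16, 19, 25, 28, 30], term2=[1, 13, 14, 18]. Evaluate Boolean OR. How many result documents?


Boolean OR: find union of posting lists
term1 docs: [1, 4, 11, 12, 14, 16, 19, 25, 28, 30]
term2 docs: [1, 13, 14, 18]
Union: [1, 4, 11, 12, 13, 14, 16, 18, 19, 25, 28, 30]
|union| = 12

12


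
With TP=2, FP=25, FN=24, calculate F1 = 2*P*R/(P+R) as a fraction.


F1 = 2 * P * R / (P + R)
P = TP/(TP+FP) = 2/27 = 2/27
R = TP/(TP+FN) = 2/26 = 1/13
2 * P * R = 2 * 2/27 * 1/13 = 4/351
P + R = 2/27 + 1/13 = 53/351
F1 = 4/351 / 53/351 = 4/53

4/53


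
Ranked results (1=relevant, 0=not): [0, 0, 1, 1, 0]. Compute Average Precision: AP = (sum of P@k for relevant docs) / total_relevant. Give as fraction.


Computing P@k for each relevant position:
Position 1: not relevant
Position 2: not relevant
Position 3: relevant, P@3 = 1/3 = 1/3
Position 4: relevant, P@4 = 2/4 = 1/2
Position 5: not relevant
Sum of P@k = 1/3 + 1/2 = 5/6
AP = 5/6 / 2 = 5/12

5/12


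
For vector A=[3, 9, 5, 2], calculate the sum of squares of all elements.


|A|^2 = sum of squared components
A[0]^2 = 3^2 = 9
A[1]^2 = 9^2 = 81
A[2]^2 = 5^2 = 25
A[3]^2 = 2^2 = 4
Sum = 9 + 81 + 25 + 4 = 119

119


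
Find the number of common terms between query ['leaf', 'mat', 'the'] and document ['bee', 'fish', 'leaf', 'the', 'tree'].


Query terms: ['leaf', 'mat', 'the']
Document terms: ['bee', 'fish', 'leaf', 'the', 'tree']
Common terms: ['leaf', 'the']
Overlap count = 2

2


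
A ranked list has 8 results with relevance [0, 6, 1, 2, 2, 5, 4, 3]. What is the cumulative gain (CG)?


Cumulative Gain = sum of relevance scores
Position 1: rel=0, running sum=0
Position 2: rel=6, running sum=6
Position 3: rel=1, running sum=7
Position 4: rel=2, running sum=9
Position 5: rel=2, running sum=11
Position 6: rel=5, running sum=16
Position 7: rel=4, running sum=20
Position 8: rel=3, running sum=23
CG = 23

23


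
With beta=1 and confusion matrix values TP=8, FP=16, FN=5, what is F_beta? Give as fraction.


P = TP/(TP+FP) = 8/24 = 1/3
R = TP/(TP+FN) = 8/13 = 8/13
beta^2 = 1^2 = 1
(1 + beta^2) = 2
Numerator = (1+beta^2)*P*R = 16/39
Denominator = beta^2*P + R = 1/3 + 8/13 = 37/39
F_beta = 16/37

16/37


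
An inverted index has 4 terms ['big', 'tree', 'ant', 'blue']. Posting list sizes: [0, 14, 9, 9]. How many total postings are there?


Summing posting list sizes:
'big': 0 postings
'tree': 14 postings
'ant': 9 postings
'blue': 9 postings
Total = 0 + 14 + 9 + 9 = 32

32


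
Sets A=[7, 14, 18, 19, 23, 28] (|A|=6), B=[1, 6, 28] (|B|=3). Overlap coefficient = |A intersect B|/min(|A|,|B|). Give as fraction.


A intersect B = [28]
|A intersect B| = 1
min(|A|, |B|) = min(6, 3) = 3
Overlap = 1 / 3 = 1/3

1/3


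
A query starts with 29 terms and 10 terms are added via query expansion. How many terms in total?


Original terms: 29
Expansion terms: 10
Total = 29 + 10 = 39

39


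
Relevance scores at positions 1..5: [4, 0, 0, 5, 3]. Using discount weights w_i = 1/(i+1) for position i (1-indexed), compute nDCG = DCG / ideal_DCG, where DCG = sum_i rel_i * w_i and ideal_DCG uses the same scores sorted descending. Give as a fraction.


Position discount weights w_i = 1/(i+1) for i=1..5:
Weights = [1/2, 1/3, 1/4, 1/5, 1/6]
Actual relevance: [4, 0, 0, 5, 3]
DCG = 4/2 + 0/3 + 0/4 + 5/5 + 3/6 = 7/2
Ideal relevance (sorted desc): [5, 4, 3, 0, 0]
Ideal DCG = 5/2 + 4/3 + 3/4 + 0/5 + 0/6 = 55/12
nDCG = DCG / ideal_DCG = 7/2 / 55/12 = 42/55

42/55


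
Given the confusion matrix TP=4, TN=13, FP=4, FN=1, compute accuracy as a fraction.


Accuracy = (TP + TN) / (TP + TN + FP + FN)
TP + TN = 4 + 13 = 17
Total = 4 + 13 + 4 + 1 = 22
Accuracy = 17 / 22 = 17/22

17/22


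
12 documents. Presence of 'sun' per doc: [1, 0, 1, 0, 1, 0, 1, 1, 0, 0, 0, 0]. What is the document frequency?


Checking each document for 'sun':
Doc 1: present
Doc 2: absent
Doc 3: present
Doc 4: absent
Doc 5: present
Doc 6: absent
Doc 7: present
Doc 8: present
Doc 9: absent
Doc 10: absent
Doc 11: absent
Doc 12: absent
df = sum of presences = 1 + 0 + 1 + 0 + 1 + 0 + 1 + 1 + 0 + 0 + 0 + 0 = 5

5


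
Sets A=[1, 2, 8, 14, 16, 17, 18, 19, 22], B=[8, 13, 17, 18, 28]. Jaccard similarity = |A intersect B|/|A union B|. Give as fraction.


A intersect B = [8, 17, 18]
|A intersect B| = 3
A union B = [1, 2, 8, 13, 14, 16, 17, 18, 19, 22, 28]
|A union B| = 11
Jaccard = 3/11 = 3/11

3/11


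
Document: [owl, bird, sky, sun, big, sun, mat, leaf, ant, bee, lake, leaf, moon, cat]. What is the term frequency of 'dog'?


Document has 14 words
Scanning for 'dog':
Term not found in document
Count = 0

0


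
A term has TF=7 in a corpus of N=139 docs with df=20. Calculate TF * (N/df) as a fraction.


TF * (N/df)
= 7 * (139/20)
= 7 * 139/20
= 973/20

973/20


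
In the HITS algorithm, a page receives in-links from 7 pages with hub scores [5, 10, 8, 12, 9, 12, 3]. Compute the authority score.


Authority = sum of hub scores of in-linkers
In-link 1: hub score = 5
In-link 2: hub score = 10
In-link 3: hub score = 8
In-link 4: hub score = 12
In-link 5: hub score = 9
In-link 6: hub score = 12
In-link 7: hub score = 3
Authority = 5 + 10 + 8 + 12 + 9 + 12 + 3 = 59

59


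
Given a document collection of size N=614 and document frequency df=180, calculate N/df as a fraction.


IDF ratio = N / df
= 614 / 180
= 307/90

307/90


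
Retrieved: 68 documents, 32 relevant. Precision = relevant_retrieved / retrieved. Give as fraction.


Precision = relevant_retrieved / total_retrieved
= 32 / 68
= 32 / (32 + 36)
= 8/17

8/17


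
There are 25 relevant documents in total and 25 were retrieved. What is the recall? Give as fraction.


Recall = retrieved_relevant / total_relevant
= 25 / 25
= 25 / (25 + 0)
= 1

1


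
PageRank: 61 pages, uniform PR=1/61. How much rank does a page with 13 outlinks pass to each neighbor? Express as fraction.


Initial PR = 1/61 = 1/61
Outlinks = 13
Contribution per link = PR / outlinks
= 1/61 / 13
= 1/793

1/793


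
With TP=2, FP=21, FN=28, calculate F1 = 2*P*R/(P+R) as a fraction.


F1 = 2 * P * R / (P + R)
P = TP/(TP+FP) = 2/23 = 2/23
R = TP/(TP+FN) = 2/30 = 1/15
2 * P * R = 2 * 2/23 * 1/15 = 4/345
P + R = 2/23 + 1/15 = 53/345
F1 = 4/345 / 53/345 = 4/53

4/53


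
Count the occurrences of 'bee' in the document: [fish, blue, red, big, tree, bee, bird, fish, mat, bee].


Document has 10 words
Scanning for 'bee':
Found at positions: [5, 9]
Count = 2

2


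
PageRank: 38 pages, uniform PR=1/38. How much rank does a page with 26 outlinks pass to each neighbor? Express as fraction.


Initial PR = 1/38 = 1/38
Outlinks = 26
Contribution per link = PR / outlinks
= 1/38 / 26
= 1/988

1/988


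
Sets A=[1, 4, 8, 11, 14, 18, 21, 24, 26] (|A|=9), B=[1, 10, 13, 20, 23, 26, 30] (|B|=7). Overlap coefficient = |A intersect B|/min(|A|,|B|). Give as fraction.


A intersect B = [1, 26]
|A intersect B| = 2
min(|A|, |B|) = min(9, 7) = 7
Overlap = 2 / 7 = 2/7

2/7


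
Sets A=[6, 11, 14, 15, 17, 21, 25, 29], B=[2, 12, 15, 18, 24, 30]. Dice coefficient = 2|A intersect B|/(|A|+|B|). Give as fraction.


A intersect B = [15]
|A intersect B| = 1
|A| = 8, |B| = 6
Dice = 2*1 / (8+6)
= 2 / 14 = 1/7

1/7


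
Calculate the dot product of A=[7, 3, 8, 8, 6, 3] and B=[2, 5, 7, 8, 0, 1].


Dot product = sum of element-wise products
A[0]*B[0] = 7*2 = 14
A[1]*B[1] = 3*5 = 15
A[2]*B[2] = 8*7 = 56
A[3]*B[3] = 8*8 = 64
A[4]*B[4] = 6*0 = 0
A[5]*B[5] = 3*1 = 3
Sum = 14 + 15 + 56 + 64 + 0 + 3 = 152

152


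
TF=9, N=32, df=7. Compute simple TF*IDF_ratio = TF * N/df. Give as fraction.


TF * (N/df)
= 9 * (32/7)
= 9 * 32/7
= 288/7

288/7


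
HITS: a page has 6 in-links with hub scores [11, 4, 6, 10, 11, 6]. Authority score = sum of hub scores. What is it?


Authority = sum of hub scores of in-linkers
In-link 1: hub score = 11
In-link 2: hub score = 4
In-link 3: hub score = 6
In-link 4: hub score = 10
In-link 5: hub score = 11
In-link 6: hub score = 6
Authority = 11 + 4 + 6 + 10 + 11 + 6 = 48

48


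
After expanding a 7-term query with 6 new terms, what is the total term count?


Original terms: 7
Expansion terms: 6
Total = 7 + 6 = 13

13


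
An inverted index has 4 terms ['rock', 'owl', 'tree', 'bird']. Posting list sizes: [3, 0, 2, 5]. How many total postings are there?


Summing posting list sizes:
'rock': 3 postings
'owl': 0 postings
'tree': 2 postings
'bird': 5 postings
Total = 3 + 0 + 2 + 5 = 10

10


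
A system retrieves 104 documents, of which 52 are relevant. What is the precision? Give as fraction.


Precision = relevant_retrieved / total_retrieved
= 52 / 104
= 52 / (52 + 52)
= 1/2

1/2


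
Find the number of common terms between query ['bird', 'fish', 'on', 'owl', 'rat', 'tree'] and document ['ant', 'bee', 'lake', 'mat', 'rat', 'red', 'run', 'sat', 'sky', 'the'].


Query terms: ['bird', 'fish', 'on', 'owl', 'rat', 'tree']
Document terms: ['ant', 'bee', 'lake', 'mat', 'rat', 'red', 'run', 'sat', 'sky', 'the']
Common terms: ['rat']
Overlap count = 1

1


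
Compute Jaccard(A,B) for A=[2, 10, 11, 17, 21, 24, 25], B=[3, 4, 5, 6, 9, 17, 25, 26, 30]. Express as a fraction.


A intersect B = [17, 25]
|A intersect B| = 2
A union B = [2, 3, 4, 5, 6, 9, 10, 11, 17, 21, 24, 25, 26, 30]
|A union B| = 14
Jaccard = 2/14 = 1/7

1/7


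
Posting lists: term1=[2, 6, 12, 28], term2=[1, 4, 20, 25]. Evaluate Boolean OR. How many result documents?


Boolean OR: find union of posting lists
term1 docs: [2, 6, 12, 28]
term2 docs: [1, 4, 20, 25]
Union: [1, 2, 4, 6, 12, 20, 25, 28]
|union| = 8

8


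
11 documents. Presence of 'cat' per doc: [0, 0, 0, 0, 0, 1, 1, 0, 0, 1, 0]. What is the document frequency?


Checking each document for 'cat':
Doc 1: absent
Doc 2: absent
Doc 3: absent
Doc 4: absent
Doc 5: absent
Doc 6: present
Doc 7: present
Doc 8: absent
Doc 9: absent
Doc 10: present
Doc 11: absent
df = sum of presences = 0 + 0 + 0 + 0 + 0 + 1 + 1 + 0 + 0 + 1 + 0 = 3

3


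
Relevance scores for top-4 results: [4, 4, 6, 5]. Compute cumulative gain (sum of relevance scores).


Cumulative Gain = sum of relevance scores
Position 1: rel=4, running sum=4
Position 2: rel=4, running sum=8
Position 3: rel=6, running sum=14
Position 4: rel=5, running sum=19
CG = 19

19


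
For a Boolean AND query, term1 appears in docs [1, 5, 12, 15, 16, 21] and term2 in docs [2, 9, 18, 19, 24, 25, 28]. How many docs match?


Boolean AND: find intersection of posting lists
term1 docs: [1, 5, 12, 15, 16, 21]
term2 docs: [2, 9, 18, 19, 24, 25, 28]
Intersection: []
|intersection| = 0

0


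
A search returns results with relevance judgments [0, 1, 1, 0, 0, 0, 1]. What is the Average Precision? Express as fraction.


Computing P@k for each relevant position:
Position 1: not relevant
Position 2: relevant, P@2 = 1/2 = 1/2
Position 3: relevant, P@3 = 2/3 = 2/3
Position 4: not relevant
Position 5: not relevant
Position 6: not relevant
Position 7: relevant, P@7 = 3/7 = 3/7
Sum of P@k = 1/2 + 2/3 + 3/7 = 67/42
AP = 67/42 / 3 = 67/126

67/126


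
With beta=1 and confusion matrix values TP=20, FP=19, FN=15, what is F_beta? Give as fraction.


P = TP/(TP+FP) = 20/39 = 20/39
R = TP/(TP+FN) = 20/35 = 4/7
beta^2 = 1^2 = 1
(1 + beta^2) = 2
Numerator = (1+beta^2)*P*R = 160/273
Denominator = beta^2*P + R = 20/39 + 4/7 = 296/273
F_beta = 20/37

20/37


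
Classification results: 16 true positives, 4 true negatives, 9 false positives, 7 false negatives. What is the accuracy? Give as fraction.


Accuracy = (TP + TN) / (TP + TN + FP + FN)
TP + TN = 16 + 4 = 20
Total = 16 + 4 + 9 + 7 = 36
Accuracy = 20 / 36 = 5/9

5/9


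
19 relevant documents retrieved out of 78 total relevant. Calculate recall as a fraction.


Recall = retrieved_relevant / total_relevant
= 19 / 78
= 19 / (19 + 59)
= 19/78

19/78


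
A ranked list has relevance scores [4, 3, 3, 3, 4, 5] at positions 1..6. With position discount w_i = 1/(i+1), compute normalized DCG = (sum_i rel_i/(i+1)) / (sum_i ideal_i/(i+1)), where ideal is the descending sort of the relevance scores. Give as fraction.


Position discount weights w_i = 1/(i+1) for i=1..6:
Weights = [1/2, 1/3, 1/4, 1/5, 1/6, 1/7]
Actual relevance: [4, 3, 3, 3, 4, 5]
DCG = 4/2 + 3/3 + 3/4 + 3/5 + 4/6 + 5/7 = 2407/420
Ideal relevance (sorted desc): [5, 4, 4, 3, 3, 3]
Ideal DCG = 5/2 + 4/3 + 4/4 + 3/5 + 3/6 + 3/7 = 668/105
nDCG = DCG / ideal_DCG = 2407/420 / 668/105 = 2407/2672

2407/2672


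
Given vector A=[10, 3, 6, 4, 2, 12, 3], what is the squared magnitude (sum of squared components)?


|A|^2 = sum of squared components
A[0]^2 = 10^2 = 100
A[1]^2 = 3^2 = 9
A[2]^2 = 6^2 = 36
A[3]^2 = 4^2 = 16
A[4]^2 = 2^2 = 4
A[5]^2 = 12^2 = 144
A[6]^2 = 3^2 = 9
Sum = 100 + 9 + 36 + 16 + 4 + 144 + 9 = 318

318


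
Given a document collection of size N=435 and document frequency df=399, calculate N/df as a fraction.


IDF ratio = N / df
= 435 / 399
= 145/133

145/133


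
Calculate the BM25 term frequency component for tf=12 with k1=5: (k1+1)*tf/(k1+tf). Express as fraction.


BM25 TF component = (k1+1)*tf / (k1+tf)
k1 = 5, tf = 12
Numerator = (5+1)*12 = 72
Denominator = 5 + 12 = 17
= 72/17 = 72/17

72/17


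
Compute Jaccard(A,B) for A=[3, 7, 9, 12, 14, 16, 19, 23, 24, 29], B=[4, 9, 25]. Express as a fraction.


A intersect B = [9]
|A intersect B| = 1
A union B = [3, 4, 7, 9, 12, 14, 16, 19, 23, 24, 25, 29]
|A union B| = 12
Jaccard = 1/12 = 1/12

1/12


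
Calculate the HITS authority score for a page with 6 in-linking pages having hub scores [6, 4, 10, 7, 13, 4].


Authority = sum of hub scores of in-linkers
In-link 1: hub score = 6
In-link 2: hub score = 4
In-link 3: hub score = 10
In-link 4: hub score = 7
In-link 5: hub score = 13
In-link 6: hub score = 4
Authority = 6 + 4 + 10 + 7 + 13 + 4 = 44

44


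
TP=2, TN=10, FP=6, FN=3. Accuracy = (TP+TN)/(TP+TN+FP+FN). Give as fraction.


Accuracy = (TP + TN) / (TP + TN + FP + FN)
TP + TN = 2 + 10 = 12
Total = 2 + 10 + 6 + 3 = 21
Accuracy = 12 / 21 = 4/7

4/7


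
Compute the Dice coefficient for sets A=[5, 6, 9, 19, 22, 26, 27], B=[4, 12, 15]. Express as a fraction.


A intersect B = []
|A intersect B| = 0
|A| = 7, |B| = 3
Dice = 2*0 / (7+3)
= 0 / 10 = 0

0


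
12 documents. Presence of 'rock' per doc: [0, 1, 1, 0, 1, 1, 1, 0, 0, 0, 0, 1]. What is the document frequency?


Checking each document for 'rock':
Doc 1: absent
Doc 2: present
Doc 3: present
Doc 4: absent
Doc 5: present
Doc 6: present
Doc 7: present
Doc 8: absent
Doc 9: absent
Doc 10: absent
Doc 11: absent
Doc 12: present
df = sum of presences = 0 + 1 + 1 + 0 + 1 + 1 + 1 + 0 + 0 + 0 + 0 + 1 = 6

6


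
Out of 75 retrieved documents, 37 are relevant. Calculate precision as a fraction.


Precision = relevant_retrieved / total_retrieved
= 37 / 75
= 37 / (37 + 38)
= 37/75

37/75


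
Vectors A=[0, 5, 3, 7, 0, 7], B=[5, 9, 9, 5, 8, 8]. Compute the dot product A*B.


Dot product = sum of element-wise products
A[0]*B[0] = 0*5 = 0
A[1]*B[1] = 5*9 = 45
A[2]*B[2] = 3*9 = 27
A[3]*B[3] = 7*5 = 35
A[4]*B[4] = 0*8 = 0
A[5]*B[5] = 7*8 = 56
Sum = 0 + 45 + 27 + 35 + 0 + 56 = 163

163


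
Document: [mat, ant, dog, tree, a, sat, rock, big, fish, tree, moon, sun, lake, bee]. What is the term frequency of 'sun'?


Document has 14 words
Scanning for 'sun':
Found at positions: [11]
Count = 1

1


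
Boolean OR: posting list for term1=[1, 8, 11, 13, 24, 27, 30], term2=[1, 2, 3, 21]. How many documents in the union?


Boolean OR: find union of posting lists
term1 docs: [1, 8, 11, 13, 24, 27, 30]
term2 docs: [1, 2, 3, 21]
Union: [1, 2, 3, 8, 11, 13, 21, 24, 27, 30]
|union| = 10

10


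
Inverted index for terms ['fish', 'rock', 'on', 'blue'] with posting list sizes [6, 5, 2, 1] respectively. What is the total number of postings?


Summing posting list sizes:
'fish': 6 postings
'rock': 5 postings
'on': 2 postings
'blue': 1 postings
Total = 6 + 5 + 2 + 1 = 14

14


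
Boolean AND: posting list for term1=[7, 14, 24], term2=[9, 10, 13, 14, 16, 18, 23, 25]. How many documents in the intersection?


Boolean AND: find intersection of posting lists
term1 docs: [7, 14, 24]
term2 docs: [9, 10, 13, 14, 16, 18, 23, 25]
Intersection: [14]
|intersection| = 1

1


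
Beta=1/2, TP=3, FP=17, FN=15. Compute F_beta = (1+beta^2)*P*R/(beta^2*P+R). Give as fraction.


P = TP/(TP+FP) = 3/20 = 3/20
R = TP/(TP+FN) = 3/18 = 1/6
beta^2 = 1/2^2 = 1/4
(1 + beta^2) = 5/4
Numerator = (1+beta^2)*P*R = 1/32
Denominator = beta^2*P + R = 3/80 + 1/6 = 49/240
F_beta = 15/98

15/98


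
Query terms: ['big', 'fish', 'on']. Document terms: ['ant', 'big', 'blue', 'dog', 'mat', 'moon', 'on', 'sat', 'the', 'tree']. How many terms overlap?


Query terms: ['big', 'fish', 'on']
Document terms: ['ant', 'big', 'blue', 'dog', 'mat', 'moon', 'on', 'sat', 'the', 'tree']
Common terms: ['big', 'on']
Overlap count = 2

2


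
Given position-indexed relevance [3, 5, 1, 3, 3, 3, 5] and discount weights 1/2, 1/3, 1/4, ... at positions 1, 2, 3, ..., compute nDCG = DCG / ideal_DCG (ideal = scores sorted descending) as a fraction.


Position discount weights w_i = 1/(i+1) for i=1..7:
Weights = [1/2, 1/3, 1/4, 1/5, 1/6, 1/7, 1/8]
Actual relevance: [3, 5, 1, 3, 3, 3, 5]
DCG = 3/2 + 5/3 + 1/4 + 3/5 + 3/6 + 3/7 + 5/8 = 4679/840
Ideal relevance (sorted desc): [5, 5, 3, 3, 3, 3, 1]
Ideal DCG = 5/2 + 5/3 + 3/4 + 3/5 + 3/6 + 3/7 + 1/8 = 5519/840
nDCG = DCG / ideal_DCG = 4679/840 / 5519/840 = 4679/5519

4679/5519


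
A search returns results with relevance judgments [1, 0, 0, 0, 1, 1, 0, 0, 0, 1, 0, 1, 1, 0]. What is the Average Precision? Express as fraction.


Computing P@k for each relevant position:
Position 1: relevant, P@1 = 1/1 = 1
Position 2: not relevant
Position 3: not relevant
Position 4: not relevant
Position 5: relevant, P@5 = 2/5 = 2/5
Position 6: relevant, P@6 = 3/6 = 1/2
Position 7: not relevant
Position 8: not relevant
Position 9: not relevant
Position 10: relevant, P@10 = 4/10 = 2/5
Position 11: not relevant
Position 12: relevant, P@12 = 5/12 = 5/12
Position 13: relevant, P@13 = 6/13 = 6/13
Position 14: not relevant
Sum of P@k = 1 + 2/5 + 1/2 + 2/5 + 5/12 + 6/13 = 2479/780
AP = 2479/780 / 6 = 2479/4680

2479/4680


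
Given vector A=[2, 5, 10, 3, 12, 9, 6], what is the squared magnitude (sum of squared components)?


|A|^2 = sum of squared components
A[0]^2 = 2^2 = 4
A[1]^2 = 5^2 = 25
A[2]^2 = 10^2 = 100
A[3]^2 = 3^2 = 9
A[4]^2 = 12^2 = 144
A[5]^2 = 9^2 = 81
A[6]^2 = 6^2 = 36
Sum = 4 + 25 + 100 + 9 + 144 + 81 + 36 = 399

399


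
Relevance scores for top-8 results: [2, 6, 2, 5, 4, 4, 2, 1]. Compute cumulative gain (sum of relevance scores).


Cumulative Gain = sum of relevance scores
Position 1: rel=2, running sum=2
Position 2: rel=6, running sum=8
Position 3: rel=2, running sum=10
Position 4: rel=5, running sum=15
Position 5: rel=4, running sum=19
Position 6: rel=4, running sum=23
Position 7: rel=2, running sum=25
Position 8: rel=1, running sum=26
CG = 26

26


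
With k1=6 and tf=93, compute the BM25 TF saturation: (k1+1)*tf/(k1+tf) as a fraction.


BM25 TF component = (k1+1)*tf / (k1+tf)
k1 = 6, tf = 93
Numerator = (6+1)*93 = 651
Denominator = 6 + 93 = 99
= 651/99 = 217/33

217/33


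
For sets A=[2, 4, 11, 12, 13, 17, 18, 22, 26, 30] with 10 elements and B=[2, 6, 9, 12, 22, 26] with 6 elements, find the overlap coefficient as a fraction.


A intersect B = [2, 12, 22, 26]
|A intersect B| = 4
min(|A|, |B|) = min(10, 6) = 6
Overlap = 4 / 6 = 2/3

2/3


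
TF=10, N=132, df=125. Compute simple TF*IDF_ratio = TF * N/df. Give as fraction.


TF * (N/df)
= 10 * (132/125)
= 10 * 132/125
= 264/25

264/25


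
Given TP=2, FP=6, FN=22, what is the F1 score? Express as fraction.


F1 = 2 * P * R / (P + R)
P = TP/(TP+FP) = 2/8 = 1/4
R = TP/(TP+FN) = 2/24 = 1/12
2 * P * R = 2 * 1/4 * 1/12 = 1/24
P + R = 1/4 + 1/12 = 1/3
F1 = 1/24 / 1/3 = 1/8

1/8


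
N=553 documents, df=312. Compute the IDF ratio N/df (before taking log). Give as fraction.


IDF ratio = N / df
= 553 / 312
= 553/312

553/312


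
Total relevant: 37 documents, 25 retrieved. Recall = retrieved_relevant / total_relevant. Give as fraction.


Recall = retrieved_relevant / total_relevant
= 25 / 37
= 25 / (25 + 12)
= 25/37

25/37


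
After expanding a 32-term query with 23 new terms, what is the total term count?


Original terms: 32
Expansion terms: 23
Total = 32 + 23 = 55

55


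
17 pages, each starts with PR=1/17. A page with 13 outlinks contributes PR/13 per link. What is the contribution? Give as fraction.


Initial PR = 1/17 = 1/17
Outlinks = 13
Contribution per link = PR / outlinks
= 1/17 / 13
= 1/221

1/221


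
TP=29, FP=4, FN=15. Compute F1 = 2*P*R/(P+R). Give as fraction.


F1 = 2 * P * R / (P + R)
P = TP/(TP+FP) = 29/33 = 29/33
R = TP/(TP+FN) = 29/44 = 29/44
2 * P * R = 2 * 29/33 * 29/44 = 841/726
P + R = 29/33 + 29/44 = 203/132
F1 = 841/726 / 203/132 = 58/77

58/77


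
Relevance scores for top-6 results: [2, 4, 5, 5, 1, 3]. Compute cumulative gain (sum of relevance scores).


Cumulative Gain = sum of relevance scores
Position 1: rel=2, running sum=2
Position 2: rel=4, running sum=6
Position 3: rel=5, running sum=11
Position 4: rel=5, running sum=16
Position 5: rel=1, running sum=17
Position 6: rel=3, running sum=20
CG = 20

20
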